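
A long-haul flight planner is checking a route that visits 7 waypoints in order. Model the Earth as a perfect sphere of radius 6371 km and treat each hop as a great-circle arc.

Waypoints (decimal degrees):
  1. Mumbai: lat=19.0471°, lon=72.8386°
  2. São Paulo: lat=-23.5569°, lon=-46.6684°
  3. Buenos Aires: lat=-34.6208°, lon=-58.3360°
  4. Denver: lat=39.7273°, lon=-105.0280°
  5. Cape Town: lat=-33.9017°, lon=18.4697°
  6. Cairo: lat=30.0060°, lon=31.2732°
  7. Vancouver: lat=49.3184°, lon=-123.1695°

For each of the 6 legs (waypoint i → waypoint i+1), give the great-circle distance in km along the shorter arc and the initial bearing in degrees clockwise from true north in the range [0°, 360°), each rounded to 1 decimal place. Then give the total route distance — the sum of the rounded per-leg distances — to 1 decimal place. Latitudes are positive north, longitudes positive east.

Leg 1: dist=13772.8 km, bearing=253.9°
Leg 2: dist=1670.4 km, bearing=219.9°
Leg 3: dist=9554.8 km, bearing=325.9°
Leg 4: dist=15026.5 km, bearing=101.1°
Leg 5: dist=7232.4 km, bearing=12.2°
Leg 6: dist=10838.2 km, bearing=343.5°
Total: 58095.1 km

Leg 1: φ1=0.3324346, φ2=-0.4111455, Δφ=-0.7435801, Δλ=-2.0857906 rad; a=sin²(Δφ/2)+cosφ1·cosφ2·sin²(Δλ/2)=0.7785963949; c=2·atan2(√a, √(1-a))=2.161797657; dist=6371·c=13772.813 ≈ 13772.8 km; running total=13772.8 km
Leg 1 bearing: y=sinΔλ·cosφ2=-0.79776826, x=cosφ1·sinφ2-sinφ1·cosφ2·cosΔλ=-0.23043872; θ=atan2(y, x)=-106.1116° <0 so +360° → 253.8884° ≈ 253.9°
Leg 2: φ1=-0.4111455, φ2=-0.6042469, Δφ=-0.1931015, Δλ=-0.2036380 rad; a=sin²(Δφ/2)+cosφ1·cosφ2·sin²(Δλ/2)=0.0170865599; c=2·atan2(√a, √(1-a))=0.262181414; dist=6371·c=1670.358 ≈ 1670.4 km; running total=15443.2 km
Leg 2 bearing: y=sinΔλ·cosφ2=-0.16642407, x=cosφ1·sinφ2-sinφ1·cosφ2·cosΔλ=-0.19869944; θ=atan2(y, x)=-140.0516° <0 so +360° → 219.9484° ≈ 219.9°
Leg 3: φ1=-0.6042469, φ2=0.6933722, Δφ=1.2976191, Δλ=-0.8149291 rad; a=sin²(Δφ/2)+cosφ1·cosφ2·sin²(Δλ/2)=0.4644963611; c=2·atan2(√a, √(1-a))=1.499729243; dist=6371·c=9554.775 ≈ 9554.8 km; running total=24998.0 km
Leg 3 bearing: y=sinΔλ·cosφ2=-0.55965282, x=cosφ1·sinφ2-sinφ1·cosφ2·cosΔλ=0.82567953; θ=atan2(y, x)=-34.1298° <0 so +360° → 325.8702° ≈ 325.9°
Leg 4: φ1=0.6933722, φ2=-0.5916963, Δφ=-1.2850685, Δλ=2.1554415 rad; a=sin²(Δφ/2)+cosφ1·cosφ2·sin²(Δλ/2)=0.8543975033; c=2·atan2(√a, √(1-a))=2.358584861; dist=6371·c=15026.544 ≈ 15026.5 km; running total=40024.5 km
Leg 4 bearing: y=sinΔλ·cosφ2=0.69214007, x=cosφ1·sinφ2-sinφ1·cosφ2·cosΔλ=-0.13620488; θ=atan2(y, x)=101.1329° ≈ 101.1°
Leg 5: φ1=-0.5916963, φ2=0.5237035, Δφ=1.1153998, Δλ=0.2234632 rad; a=sin²(Δφ/2)+cosφ1·cosφ2·sin²(Δλ/2)=0.2890263741; c=2·atan2(√a, √(1-a))=1.135204264; dist=6371·c=7232.386 ≈ 7232.4 km; running total=47256.9 km
Leg 5 bearing: y=sinΔλ·cosφ2=0.19190661, x=cosφ1·sinφ2-sinφ1·cosφ2·cosΔλ=0.88607695; θ=atan2(y, x)=12.2204° ≈ 12.2°
Leg 6: φ1=0.5237035, φ2=0.8607685, Δφ=0.3370650, Δλ=-2.6955336 rad; a=sin²(Δφ/2)+cosφ1·cosφ2·sin²(Δλ/2)=0.5650076692; c=2·atan2(√a, √(1-a))=1.701180776; dist=6371·c=10838.223 ≈ 10838.2 km; running total=58095.1 km
Leg 6 bearing: y=sinΔλ·cosφ2=-0.28121903, x=cosφ1·sinφ2-sinφ1·cosφ2·cosΔλ=0.95079539; θ=atan2(y, x)=-16.4768° <0 so +360° → 343.5232° ≈ 343.5°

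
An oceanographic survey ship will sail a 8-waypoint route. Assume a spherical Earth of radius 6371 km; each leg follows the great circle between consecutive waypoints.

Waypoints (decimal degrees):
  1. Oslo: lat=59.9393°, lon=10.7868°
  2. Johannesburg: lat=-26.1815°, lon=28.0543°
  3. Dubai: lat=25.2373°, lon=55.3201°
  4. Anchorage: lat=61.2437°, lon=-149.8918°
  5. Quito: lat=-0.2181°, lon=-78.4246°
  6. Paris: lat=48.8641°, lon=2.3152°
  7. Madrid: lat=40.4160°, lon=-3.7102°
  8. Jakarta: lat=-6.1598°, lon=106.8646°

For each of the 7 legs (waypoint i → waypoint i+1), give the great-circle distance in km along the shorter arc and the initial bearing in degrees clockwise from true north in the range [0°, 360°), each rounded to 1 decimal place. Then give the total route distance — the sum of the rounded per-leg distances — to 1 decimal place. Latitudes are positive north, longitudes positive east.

Leg 1: dist=9705.5 km, bearing=164.5°
Leg 2: dist=6422.9 km, bearing=29.3°
Leg 3: dist=10134.5 km, bearing=11.8°
Leg 4: dist=9051.0 km, bearing=106.5°
Leg 5: dist=9350.2 km, bearing=40.7°
Leg 6: dist=1052.6 km, bearing=209.1°
Leg 7: dist=12187.9 km, bearing=81.2°
Total: 57904.6 km

Leg 1: φ1=1.0461381, φ2=-0.4569534, Δφ=-1.5030915, Δλ=0.3013747 rad; a=sin²(Δφ/2)+cosφ1·cosφ2·sin²(Δλ/2)=0.4763036151; c=2·atan2(√a, √(1-a))=1.523385798; dist=6371·c=9705.491 ≈ 9705.5 km; running total=9705.5 km
Leg 1 bearing: y=sinΔλ·cosφ2=0.26637842, x=cosφ1·sinφ2-sinφ1·cosφ2·cosΔλ=-0.96270269; θ=atan2(y, x)=164.5333° ≈ 164.5°
Leg 2: φ1=-0.4569534, φ2=0.4404740, Δφ=0.8974274, Δλ=0.4758780 rad; a=sin²(Δφ/2)+cosφ1·cosφ2·sin²(Δλ/2)=0.2332845129; c=2·atan2(√a, √(1-a))=1.008144650; dist=6371·c=6422.890 ≈ 6422.9 km; running total=16128.4 km
Leg 2 bearing: y=sinΔλ·cosφ2=0.41439144, x=cosφ1·sinφ2-sinφ1·cosφ2·cosΔλ=0.73738126; θ=atan2(y, x)=29.3350° ≈ 29.3°
Leg 3: φ1=0.4404740, φ2=1.0689042, Δφ=0.6284302, Δλ=-3.5816233 rad; a=sin²(Δφ/2)+cosφ1·cosφ2·sin²(Δλ/2)=0.5099625312; c=2·atan2(√a, √(1-a))=1.590722708; dist=6371·c=10134.494 ≈ 10134.5 km; running total=26262.9 km
Leg 3 bearing: y=sinΔλ·cosφ2=0.20492651, x=cosφ1·sinφ2-sinφ1·cosφ2·cosΔλ=0.97857453; θ=atan2(y, x)=11.8276° ≈ 11.8°
Leg 4: φ1=1.0689042, φ2=-0.0038066, Δφ=-1.0727108, Δλ=1.2473379 rad; a=sin²(Δφ/2)+cosφ1·cosφ2·sin²(Δλ/2)=0.4252132508; c=2·atan2(√a, √(1-a))=1.420659422; dist=6371·c=9051.021 ≈ 9051.0 km; running total=35313.9 km
Leg 4 bearing: y=sinΔλ·cosφ2=0.94813498, x=cosφ1·sinφ2-sinφ1·cosφ2·cosΔλ=-0.28047784; θ=atan2(y, x)=106.4793° ≈ 106.5°
Leg 5: φ1=-0.0038066, φ2=0.8528394, Δφ=0.8566460, Δλ=1.4091753 rad; a=sin²(Δφ/2)+cosφ1·cosφ2·sin²(Δλ/2)=0.4485040155; c=2·atan2(√a, √(1-a))=1.467621405; dist=6371·c=9350.216 ≈ 9350.2 km; running total=44664.1 km
Leg 5 bearing: y=sinΔλ·cosφ2=0.64927404, x=cosφ1·sinφ2-sinφ1·cosφ2·cosΔλ=0.75354885; θ=atan2(y, x)=40.7489° ≈ 40.7°
Leg 6: φ1=0.8528394, φ2=0.7053923, Δφ=-0.1474472, Δλ=-0.1051631 rad; a=sin²(Δφ/2)+cosφ1·cosφ2·sin²(Δλ/2)=0.0068088285; c=2·atan2(√a, √(1-a))=0.165219106; dist=6371·c=1052.611 ≈ 1052.6 km; running total=45716.7 km
Leg 6 bearing: y=sinΔλ·cosφ2=-0.07991917, x=cosφ1·sinφ2-sinφ1·cosφ2·cosΔλ=-0.14374561; θ=atan2(y, x)=-150.9270° <0 so +360° → 209.0730° ≈ 209.1°
Leg 7: φ1=0.7053923, φ2=-0.1075088, Δφ=-0.8129011, Δλ=1.9298943 rad; a=sin²(Δφ/2)+cosφ1·cosφ2·sin²(Δλ/2)=0.6677931004; c=2·atan2(√a, √(1-a))=1.913023776; dist=6371·c=12187.874 ≈ 12187.9 km; running total=57904.6 km
Leg 7 bearing: y=sinΔλ·cosφ2=0.93080896, x=cosφ1·sinφ2-sinφ1·cosφ2·cosΔλ=0.14483298; θ=atan2(y, x)=81.1558° ≈ 81.2°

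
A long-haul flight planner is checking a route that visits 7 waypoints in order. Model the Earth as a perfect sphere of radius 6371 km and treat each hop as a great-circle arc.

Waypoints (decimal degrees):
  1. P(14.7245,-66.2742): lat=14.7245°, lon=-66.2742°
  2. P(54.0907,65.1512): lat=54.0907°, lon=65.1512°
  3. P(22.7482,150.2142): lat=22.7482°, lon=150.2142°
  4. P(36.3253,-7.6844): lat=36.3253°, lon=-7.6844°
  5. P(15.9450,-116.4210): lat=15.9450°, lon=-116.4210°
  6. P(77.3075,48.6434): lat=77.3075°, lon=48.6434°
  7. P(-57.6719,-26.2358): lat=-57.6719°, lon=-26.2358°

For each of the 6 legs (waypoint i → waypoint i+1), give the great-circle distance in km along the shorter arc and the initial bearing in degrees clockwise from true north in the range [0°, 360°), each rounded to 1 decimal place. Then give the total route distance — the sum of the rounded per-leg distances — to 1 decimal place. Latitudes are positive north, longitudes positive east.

Leg 1: dist=11092.3 km, bearing=26.5°
Leg 2: dist=7663.1 km, bearing=80.0°
Leg 3: dist=13048.1 km, bearing=340.0°
Leg 4: dist=10556.8 km, bearing=293.9°
Leg 5: dist=9600.3 km, bearing=3.3°
Leg 6: dist=15848.9 km, bearing=238.1°
Total: 67809.5 km

Leg 1: φ1=0.2569910, φ2=0.9440608, Δφ=0.6870698, Δλ=2.2938060 rad; a=sin²(Δφ/2)+cosφ1·cosφ2·sin²(Δλ/2)=0.5847237453; c=2·atan2(√a, √(1-a))=1.741065353; dist=6371·c=11092.327 ≈ 11092.3 km; running total=11092.3 km
Leg 1 bearing: y=sinΔλ·cosφ2=0.43977103, x=cosφ1·sinφ2-sinφ1·cosφ2·cosΔλ=0.88198015; θ=atan2(y, x)=26.5017° ≈ 26.5°
Leg 2: φ1=0.9440608, φ2=0.3970310, Δφ=-0.5470298, Δλ=1.4846294 rad; a=sin²(Δφ/2)+cosφ1·cosφ2·sin²(Δλ/2)=0.3201299292; c=2·atan2(√a, √(1-a))=1.202806952; dist=6371·c=7663.083 ≈ 7663.1 km; running total=18755.4 km
Leg 2 bearing: y=sinΔλ·cosφ2=0.91879164, x=cosφ1·sinφ2-sinφ1·cosφ2·cosΔλ=0.16250830; θ=atan2(y, x)=79.9697° ≈ 80.0°
Leg 3: φ1=0.3970310, φ2=0.6339961, Δφ=0.2369651, Δλ=-2.7558505 rad; a=sin²(Δφ/2)+cosφ1·cosφ2·sin²(Δλ/2)=0.7296711316; c=2·atan2(√a, √(1-a))=2.048050905; dist=6371·c=13048.132 ≈ 13048.1 km; running total=31803.5 km
Leg 3 bearing: y=sinΔλ·cosφ2=-0.30312963, x=cosφ1·sinφ2-sinφ1·cosφ2·cosΔλ=0.83493539; θ=atan2(y, x)=-19.9538° <0 so +360° → 340.0462° ≈ 340.0°
Leg 4: φ1=0.6339961, φ2=0.2782927, Δφ=-0.3557033, Δλ=-1.8978117 rad; a=sin²(Δφ/2)+cosφ1·cosφ2·sin²(Δλ/2)=0.5430527108; c=2·atan2(√a, √(1-a))=1.657008505; dist=6371·c=10556.801 ≈ 10556.8 km; running total=42360.3 km
Leg 4 bearing: y=sinΔλ·cosφ2=-0.91057005, x=cosφ1·sinφ2-sinφ1·cosφ2·cosΔλ=0.40428707; θ=atan2(y, x)=-66.0591° <0 so +360° → 293.9409° ≈ 293.9°
Leg 5: φ1=0.2782927, φ2=1.3492704, Δφ=1.0709777, Δλ=2.8809173 rad; a=sin²(Δφ/2)+cosφ1·cosφ2·sin²(Δλ/2)=0.4680631493; c=2·atan2(√a, √(1-a))=1.506879113; dist=6371·c=9600.327 ≈ 9600.3 km; running total=51960.6 km
Leg 5 bearing: y=sinΔλ·cosφ2=0.05662875, x=cosφ1·sinφ2-sinφ1·cosφ2·cosΔλ=0.99635001; θ=atan2(y, x)=3.2530° ≈ 3.3°
Leg 6: φ1=1.3492704, φ2=-1.0065645, Δφ=-2.3558350, Δλ=-1.3068886 rad; a=sin²(Δφ/2)+cosφ1·cosφ2·sin²(Δλ/2)=0.8968503449; c=2·atan2(√a, √(1-a))=2.487664981; dist=6371·c=15848.914 ≈ 15848.9 km; running total=67809.5 km
Leg 6 bearing: y=sinΔλ·cosφ2=-0.51625213, x=cosφ1·sinφ2-sinφ1·cosφ2·cosΔλ=-0.32174982; θ=atan2(y, x)=-121.9329° <0 so +360° → 238.0671° ≈ 238.1°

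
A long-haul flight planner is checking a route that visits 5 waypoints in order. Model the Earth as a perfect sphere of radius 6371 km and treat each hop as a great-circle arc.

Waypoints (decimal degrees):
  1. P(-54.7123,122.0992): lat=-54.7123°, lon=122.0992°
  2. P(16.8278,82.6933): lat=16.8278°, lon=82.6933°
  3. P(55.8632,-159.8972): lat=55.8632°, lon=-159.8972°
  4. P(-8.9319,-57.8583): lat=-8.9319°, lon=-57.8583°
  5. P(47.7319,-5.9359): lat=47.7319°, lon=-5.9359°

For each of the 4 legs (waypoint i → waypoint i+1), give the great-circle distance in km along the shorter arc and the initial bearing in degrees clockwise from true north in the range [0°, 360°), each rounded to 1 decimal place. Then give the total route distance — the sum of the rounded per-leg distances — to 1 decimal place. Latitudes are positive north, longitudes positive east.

Leg 1: dist=8783.6 km, bearing=321.8°
Leg 2: dist=10056.3 km, bearing=29.9°
Leg 3: dist=11578.8 km, bearing=85.1°
Leg 4: dist=8100.5 km, bearing=33.6°
Total: 38519.2 km

Leg 1: φ1=-0.9549098, φ2=0.2937005, Δφ=1.2486103, Δλ=-0.6877627 rad; a=sin²(Δφ/2)+cosφ1·cosφ2·sin²(Δλ/2)=0.4045306171; c=2·atan2(√a, √(1-a))=1.378677908; dist=6371·c=8783.557 ≈ 8783.6 km; running total=8783.6 km
Leg 1 bearing: y=sinΔλ·cosφ2=-0.60762697, x=cosφ1·sinφ2-sinφ1·cosφ2·cosΔλ=0.77092921; θ=atan2(y, x)=-38.2443° <0 so +360° → 321.7557° ≈ 321.8°
Leg 2: φ1=0.2937005, φ2=0.9749968, Δφ=0.6812963, Δλ=-4.2340030 rad; a=sin²(Δφ/2)+cosφ1·cosφ2·sin²(Δλ/2)=0.5038275640; c=2·atan2(√a, √(1-a))=1.578451530; dist=6371·c=10056.315 ≈ 10056.3 km; running total=18839.9 km
Leg 2 bearing: y=sinΔλ·cosφ2=0.49817318, x=cosφ1·sinφ2-sinφ1·cosφ2·cosΔλ=0.86704376; θ=atan2(y, x)=29.8802° ≈ 29.9°
Leg 3: φ1=0.9749968, φ2=-0.1558911, Δφ=-1.1308878, Δλ=1.7809148 rad; a=sin²(Δφ/2)+cosφ1·cosφ2·sin²(Δλ/2)=0.6220681516; c=2·atan2(√a, √(1-a))=1.817425272; dist=6371·c=11578.816 ≈ 11578.8 km; running total=30418.7 km
Leg 3 bearing: y=sinΔλ·cosφ2=0.96614650, x=cosφ1·sinφ2-sinφ1·cosφ2·cosΔλ=0.08341707; θ=atan2(y, x)=85.0653° ≈ 85.1°
Leg 4: φ1=-0.1558911, φ2=0.8330788, Δφ=0.9889699, Δλ=0.9062168 rad; a=sin²(Δφ/2)+cosφ1·cosφ2·sin²(Δλ/2)=0.3525560147; c=2·atan2(√a, √(1-a))=1.271458053; dist=6371·c=8100.459 ≈ 8100.5 km; running total=38519.2 km
Leg 4 bearing: y=sinΔλ·cosφ2=0.52945519, x=cosφ1·sinφ2-sinφ1·cosφ2·cosΔλ=0.79543591; θ=atan2(y, x)=33.6484° ≈ 33.6°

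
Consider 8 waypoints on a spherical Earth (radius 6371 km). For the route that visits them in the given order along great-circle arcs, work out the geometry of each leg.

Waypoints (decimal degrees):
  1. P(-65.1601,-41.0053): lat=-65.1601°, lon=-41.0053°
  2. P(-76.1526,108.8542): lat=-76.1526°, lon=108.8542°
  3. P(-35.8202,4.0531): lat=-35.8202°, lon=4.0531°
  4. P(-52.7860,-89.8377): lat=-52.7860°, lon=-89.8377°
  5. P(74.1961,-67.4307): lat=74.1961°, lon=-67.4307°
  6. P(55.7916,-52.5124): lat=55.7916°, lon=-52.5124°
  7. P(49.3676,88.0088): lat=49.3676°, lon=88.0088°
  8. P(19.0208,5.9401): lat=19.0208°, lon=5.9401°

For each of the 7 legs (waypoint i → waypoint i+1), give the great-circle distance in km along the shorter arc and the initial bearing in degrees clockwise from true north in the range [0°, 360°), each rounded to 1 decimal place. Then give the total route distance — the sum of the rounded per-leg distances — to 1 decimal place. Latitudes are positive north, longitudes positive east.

Leg 1: φ1=-1.1372583, φ2=-1.3291136, Δφ=-0.1918553, Δλ=2.6155417 rad; a=sin²(Δφ/2)+cosφ1·cosφ2·sin²(Δλ/2)=0.1029187345; c=2·atan2(√a, √(1-a))=0.653168075; dist=6371·c=4161.334 ≈ 4161.3 km; running total=4161.3 km
Leg 1 bearing: y=sinΔλ·cosφ2=0.12017630, x=cosφ1·sinφ2-sinφ1·cosφ2·cosΔλ=-0.59570423; θ=atan2(y, x)=168.5943° ≈ 168.6°
Leg 2: φ1=-1.3291136, φ2=-0.6251804, Δφ=0.7039332, Δλ=-1.8291243 rad; a=sin²(Δφ/2)+cosφ1·cosφ2·sin²(Δλ/2)=0.2406715175; c=2·atan2(√a, √(1-a))=1.025516959; dist=6371·c=6533.569 ≈ 6533.6 km; running total=10694.9 km
Leg 2 bearing: y=sinΔλ·cosφ2=-0.78395206, x=cosφ1·sinφ2-sinφ1·cosφ2·cosΔλ=-0.34119514; θ=atan2(y, x)=-113.5199° <0 so +360° → 246.4801° ≈ 246.5°
Leg 3: φ1=-0.6251804, φ2=-0.9212895, Δφ=-0.2961091, Δλ=-1.6387036 rad; a=sin²(Δφ/2)+cosφ1·cosφ2·sin²(Δλ/2)=0.2835993453; c=2·atan2(√a, √(1-a))=1.123198435; dist=6371·c=7155.897 ≈ 7155.9 km; running total=17850.8 km
Leg 3 bearing: y=sinΔλ·cosφ2=-0.60339979, x=cosφ1·sinφ2-sinφ1·cosφ2·cosΔλ=-0.66976990; θ=atan2(y, x)=-137.9841° <0 so +360° → 222.0159° ≈ 222.0°
Leg 4: φ1=-0.9212895, φ2=1.2949662, Δφ=2.2162557, Δλ=0.3910759 rad; a=sin²(Δφ/2)+cosφ1·cosφ2·sin²(Δλ/2)=0.8070007037; c=2·atan2(√a, √(1-a))=2.231916515; dist=6371·c=14219.540 ≈ 14219.5 km; running total=32070.3 km
Leg 4 bearing: y=sinΔλ·cosφ2=0.10381366, x=cosφ1·sinφ2-sinφ1·cosφ2·cosΔλ=0.78244808; θ=atan2(y, x)=7.5577° ≈ 7.6°
Leg 5: φ1=1.2949662, φ2=0.9737471, Δφ=-0.3212191, Δλ=0.2603735 rad; a=sin²(Δφ/2)+cosφ1·cosφ2·sin²(Δλ/2)=0.0281548294; c=2·atan2(√a, √(1-a))=0.337183047; dist=6371·c=2148.193 ≈ 2148.2 km; running total=34218.5 km
Leg 5 bearing: y=sinΔλ·cosφ2=0.14473477, x=cosφ1·sinφ2-sinφ1·cosφ2·cosΔλ=-0.29749015; θ=atan2(y, x)=154.0562° ≈ 154.1°
Leg 6: φ1=0.9737471, φ2=0.8616272, Δφ=-0.1121200, Δλ=2.4525576 rad; a=sin²(Δφ/2)+cosφ1·cosφ2·sin²(Δλ/2)=0.3274868917; c=2·atan2(√a, √(1-a))=1.218529610; dist=6371·c=7763.252 ≈ 7763.3 km; running total=41981.8 km
Leg 6 bearing: y=sinΔλ·cosφ2=0.41403039, x=cosφ1·sinφ2-sinφ1·cosφ2·cosΔλ=0.84233945; θ=atan2(y, x)=26.1752° ≈ 26.2°
Leg 7: φ1=0.8616272, φ2=0.3319756, Δφ=-0.5296516, Δλ=-1.4323690 rad; a=sin²(Δφ/2)+cosφ1·cosφ2·sin²(Δλ/2)=0.3338571209; c=2·atan2(√a, √(1-a))=1.232070321; dist=6371·c=7849.520 ≈ 7849.5 km; running total=49831.3 km
Leg 7 bearing: y=sinΔλ·cosφ2=-0.93635684, x=cosφ1·sinφ2-sinφ1·cosφ2·cosΔλ=0.11323445; θ=atan2(y, x)=-83.1047° <0 so +360° → 276.8953° ≈ 276.9°

Leg 1: dist=4161.3 km, bearing=168.6°
Leg 2: dist=6533.6 km, bearing=246.5°
Leg 3: dist=7155.9 km, bearing=222.0°
Leg 4: dist=14219.5 km, bearing=7.6°
Leg 5: dist=2148.2 km, bearing=154.1°
Leg 6: dist=7763.3 km, bearing=26.2°
Leg 7: dist=7849.5 km, bearing=276.9°
Total: 49831.3 km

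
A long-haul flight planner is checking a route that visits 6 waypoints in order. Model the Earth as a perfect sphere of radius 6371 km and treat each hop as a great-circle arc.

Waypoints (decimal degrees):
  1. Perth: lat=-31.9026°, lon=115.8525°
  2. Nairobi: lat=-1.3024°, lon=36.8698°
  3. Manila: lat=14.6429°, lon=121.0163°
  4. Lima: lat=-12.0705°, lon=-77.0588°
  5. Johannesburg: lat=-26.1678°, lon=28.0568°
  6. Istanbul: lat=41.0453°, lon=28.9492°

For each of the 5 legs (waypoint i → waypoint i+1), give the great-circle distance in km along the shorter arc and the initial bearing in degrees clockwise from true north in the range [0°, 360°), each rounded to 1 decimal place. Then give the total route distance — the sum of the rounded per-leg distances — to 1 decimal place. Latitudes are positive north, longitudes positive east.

Leg 1: φ1=-0.5568054, φ2=-0.0227312, Δφ=0.5340742, Δλ=-1.3785082 rad; a=sin²(Δφ/2)+cosφ1·cosφ2·sin²(Δλ/2)=0.4128957880; c=2·atan2(√a, √(1-a))=1.395694484; dist=6371·c=8891.970 ≈ 8892.0 km; running total=8892.0 km
Leg 1 bearing: y=sinΔλ·cosφ2=-0.98131594, x=cosφ1·sinφ2-sinφ1·cosφ2·cosΔλ=0.08167277; θ=atan2(y, x)=-85.2424° <0 so +360° → 274.7576° ≈ 274.8°
Leg 2: φ1=-0.0227312, φ2=0.2555668, Δφ=0.2782980, Δλ=1.4686335 rad; a=sin²(Δφ/2)+cosφ1·cosφ2·sin²(Δλ/2)=0.4535492678; c=2·atan2(√a, √(1-a))=1.477760707; dist=6371·c=9414.813 ≈ 9414.8 km; running total=18306.8 km
Leg 2 bearing: y=sinΔλ·cosφ2=0.96247543, x=cosφ1·sinφ2-sinφ1·cosφ2·cosΔλ=0.25497130; θ=atan2(y, x)=75.1625° ≈ 75.2°
Leg 3: φ1=0.2555668, φ2=-0.2106700, Δφ=-0.4662368, Δλ=-3.4570627 rad; a=sin²(Δφ/2)+cosφ1·cosφ2·sin²(Δλ/2)=0.9761507237; c=2·atan2(√a, √(1-a))=2.831487372; dist=6371·c=18039.406 ≈ 18039.4 km; running total=36346.2 km
Leg 3 bearing: y=sinΔλ·cosφ2=0.30340372, x=cosφ1·sinφ2-sinφ1·cosφ2·cosΔλ=0.03268237; θ=atan2(y, x)=83.8519° ≈ 83.9°
Leg 4: φ1=-0.2106700, φ2=-0.4567143, Δφ=-0.2460443, Δλ=1.8346133 rad; a=sin²(Δφ/2)+cosφ1·cosφ2·sin²(Δλ/2)=0.5683229504; c=2·atan2(√a, √(1-a))=1.707871085; dist=6371·c=10880.847 ≈ 10880.8 km; running total=47227.0 km
Leg 4 bearing: y=sinΔλ·cosφ2=0.86645413, x=cosφ1·sinφ2-sinφ1·cosφ2·cosΔλ=-0.48019282; θ=atan2(y, x)=118.9954° ≈ 119.0°
Leg 5: φ1=-0.4567143, φ2=0.7163756, Δφ=1.1730899, Δλ=0.0155753 rad; a=sin²(Δφ/2)+cosφ1·cosφ2·sin²(Δλ/2)=0.3063886494; c=2·atan2(√a, √(1-a))=1.173178946; dist=6371·c=7474.323 ≈ 7474.3 km; running total=54701.3 km
Leg 5 bearing: y=sinΔλ·cosφ2=0.01174628, x=cosφ1·sinφ2-sinφ1·cosφ2·cosΔλ=0.92191139; θ=atan2(y, x)=0.7300° ≈ 0.7°

Leg 1: dist=8892.0 km, bearing=274.8°
Leg 2: dist=9414.8 km, bearing=75.2°
Leg 3: dist=18039.4 km, bearing=83.9°
Leg 4: dist=10880.8 km, bearing=119.0°
Leg 5: dist=7474.3 km, bearing=0.7°
Total: 54701.3 km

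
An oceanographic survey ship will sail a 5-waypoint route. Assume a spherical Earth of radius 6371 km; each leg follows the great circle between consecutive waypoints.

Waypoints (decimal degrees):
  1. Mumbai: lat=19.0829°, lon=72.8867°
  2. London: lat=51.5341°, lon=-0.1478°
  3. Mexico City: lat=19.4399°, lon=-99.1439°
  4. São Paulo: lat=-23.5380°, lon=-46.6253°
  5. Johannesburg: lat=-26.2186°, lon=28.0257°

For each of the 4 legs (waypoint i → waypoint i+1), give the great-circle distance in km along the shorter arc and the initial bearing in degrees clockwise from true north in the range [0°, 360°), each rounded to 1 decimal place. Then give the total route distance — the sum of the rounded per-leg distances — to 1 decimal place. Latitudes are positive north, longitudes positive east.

Leg 1: φ1=0.3330594, φ2=0.8994397, Δφ=0.5663803, Δλ=-1.2746925 rad; a=sin²(Δφ/2)+cosφ1·cosφ2·sin²(Δλ/2)=0.2862398442; c=2·atan2(√a, √(1-a))=1.129048335; dist=6371·c=7193.167 ≈ 7193.2 km; running total=7193.2 km
Leg 1 bearing: y=sinΔλ·cosφ2=-0.59497758, x=cosφ1·sinφ2-sinφ1·cosφ2·cosΔλ=0.68060860; θ=atan2(y, x)=-41.1595° <0 so +360° → 318.8405° ≈ 318.8°
Leg 2: φ1=0.8994397, φ2=0.3392903, Δφ=-0.5601495, Δλ=-1.7278079 rad; a=sin²(Δφ/2)+cosφ1·cosφ2·sin²(Δλ/2)=0.4155668188; c=2·atan2(√a, √(1-a))=1.401116926; dist=6371·c=8926.516 ≈ 8926.5 km; running total=16119.7 km
Leg 2 bearing: y=sinΔλ·cosφ2=-0.93139137, x=cosφ1·sinφ2-sinφ1·cosφ2·cosΔλ=0.32248142; θ=atan2(y, x)=-70.9023° <0 so +360° → 289.0977° ≈ 289.1°
Leg 3: φ1=0.3392903, φ2=-0.4108156, Δφ=-0.7501059, Δλ=0.9166225 rad; a=sin²(Δφ/2)+cosφ1·cosφ2·sin²(Δλ/2)=0.3034217166; c=2·atan2(√a, √(1-a))=1.166734221; dist=6371·c=7433.264 ≈ 7433.3 km; running total=23553.0 km
Leg 3 bearing: y=sinΔλ·cosφ2=0.72752384, x=cosφ1·sinφ2-sinφ1·cosφ2·cosΔλ=-0.56226059; θ=atan2(y, x)=127.6983° ≈ 127.7°
Leg 4: φ1=-0.4108156, φ2=-0.4576009, Δφ=-0.0467853, Δλ=1.3029057 rad; a=sin²(Δφ/2)+cosφ1·cosφ2·sin²(Δλ/2)=0.3029294297; c=2·atan2(√a, √(1-a))=1.165663171; dist=6371·c=7426.440 ≈ 7426.4 km; running total=30979.4 km
Leg 4 bearing: y=sinΔλ·cosφ2=0.86511616, x=cosφ1·sinφ2-sinφ1·cosφ2·cosΔλ=-0.31020444; θ=atan2(y, x)=109.7263° ≈ 109.7°

Leg 1: dist=7193.2 km, bearing=318.8°
Leg 2: dist=8926.5 km, bearing=289.1°
Leg 3: dist=7433.3 km, bearing=127.7°
Leg 4: dist=7426.4 km, bearing=109.7°
Total: 30979.4 km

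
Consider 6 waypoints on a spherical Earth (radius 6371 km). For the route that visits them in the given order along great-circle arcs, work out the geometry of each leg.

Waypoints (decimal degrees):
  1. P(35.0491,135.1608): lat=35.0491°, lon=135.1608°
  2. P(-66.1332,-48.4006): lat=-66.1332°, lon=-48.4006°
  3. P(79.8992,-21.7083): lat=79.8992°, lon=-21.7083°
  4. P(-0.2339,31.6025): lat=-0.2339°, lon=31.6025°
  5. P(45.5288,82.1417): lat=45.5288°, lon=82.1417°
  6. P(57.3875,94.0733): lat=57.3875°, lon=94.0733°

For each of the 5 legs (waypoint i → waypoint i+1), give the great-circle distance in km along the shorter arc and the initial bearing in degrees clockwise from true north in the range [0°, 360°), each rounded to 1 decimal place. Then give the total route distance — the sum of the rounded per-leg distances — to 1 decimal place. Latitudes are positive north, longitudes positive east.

Leg 1: dist=16550.8 km, bearing=177.2°
Leg 2: dist=16325.2 km, bearing=8.3°
Leg 3: dist=9364.5 km, bearing=126.3°
Leg 4: dist=7088.5 km, bearing=37.1°
Leg 5: dist=1551.3 km, bearing=27.5°
Total: 50880.3 km

Leg 1: φ1=0.6117222, φ2=-1.1542421, Δφ=-1.7659643, Δλ=-3.2037508 rad; a=sin²(Δφ/2)+cosφ1·cosφ2·sin²(Δλ/2)=0.9278853524; c=2·atan2(√a, √(1-a))=2.597835037; dist=6371·c=16550.807 ≈ 16550.8 km; running total=16550.8 km
Leg 1 bearing: y=sinΔλ·cosφ2=0.02513373, x=cosφ1·sinφ2-sinφ1·cosφ2·cosΔλ=-0.51674442; θ=atan2(y, x)=177.2154° ≈ 177.2°
Leg 2: φ1=-1.1542421, φ2=1.3945041, Δφ=2.5487462, Δλ=0.4658685 rad; a=sin²(Δφ/2)+cosφ1·cosφ2·sin²(Δλ/2)=0.9184579224; c=2·atan2(√a, √(1-a))=2.562420138; dist=6371·c=16325.179 ≈ 16325.2 km; running total=32876.0 km
Leg 2 bearing: y=sinΔλ·cosφ2=0.07878072, x=cosφ1·sinφ2-sinφ1·cosφ2·cosΔλ=0.54163222; θ=atan2(y, x)=8.2757° ≈ 8.3°
Leg 3: φ1=1.3945041, φ2=-0.0040823, Δφ=-1.3985864, Δλ=0.9304490 rad; a=sin²(Δφ/2)+cosφ1·cosφ2·sin²(Δλ/2)=0.4496173204; c=2·atan2(√a, √(1-a))=1.469859661; dist=6371·c=9364.476 ≈ 9364.5 km; running total=42240.5 km
Leg 3 bearing: y=sinΔλ·cosφ2=0.80188160, x=cosφ1·sinφ2-sinφ1·cosφ2·cosΔλ=-0.58892465; θ=atan2(y, x)=126.2946° ≈ 126.3°
Leg 4: φ1=-0.0040823, φ2=0.7946275, Δφ=0.7987098, Δλ=0.8820754 rad; a=sin²(Δφ/2)+cosφ1·cosφ2·sin²(Δλ/2)=0.2788408925; c=2·atan2(√a, √(1-a))=1.112614478; dist=6371·c=7088.467 ≈ 7088.5 km; running total=49329.0 km
Leg 4 bearing: y=sinΔλ·cosφ2=0.54086685, x=cosφ1·sinφ2-sinφ1·cosφ2·cosΔλ=0.71541432; θ=atan2(y, x)=37.0900° ≈ 37.1°
Leg 5: φ1=0.7946275, φ2=1.0016008, Δφ=0.2069734, Δλ=0.2082457 rad; a=sin²(Δφ/2)+cosφ1·cosφ2·sin²(Δλ/2)=0.0147499413; c=2·atan2(√a, √(1-a))=0.243499795; dist=6371·c=1551.337 ≈ 1551.3 km; running total=50880.3 km
Leg 5 bearing: y=sinΔλ·cosφ2=0.11142553, x=cosφ1·sinφ2-sinφ1·cosφ2·cosΔλ=0.21380803; θ=atan2(y, x)=27.5262° ≈ 27.5°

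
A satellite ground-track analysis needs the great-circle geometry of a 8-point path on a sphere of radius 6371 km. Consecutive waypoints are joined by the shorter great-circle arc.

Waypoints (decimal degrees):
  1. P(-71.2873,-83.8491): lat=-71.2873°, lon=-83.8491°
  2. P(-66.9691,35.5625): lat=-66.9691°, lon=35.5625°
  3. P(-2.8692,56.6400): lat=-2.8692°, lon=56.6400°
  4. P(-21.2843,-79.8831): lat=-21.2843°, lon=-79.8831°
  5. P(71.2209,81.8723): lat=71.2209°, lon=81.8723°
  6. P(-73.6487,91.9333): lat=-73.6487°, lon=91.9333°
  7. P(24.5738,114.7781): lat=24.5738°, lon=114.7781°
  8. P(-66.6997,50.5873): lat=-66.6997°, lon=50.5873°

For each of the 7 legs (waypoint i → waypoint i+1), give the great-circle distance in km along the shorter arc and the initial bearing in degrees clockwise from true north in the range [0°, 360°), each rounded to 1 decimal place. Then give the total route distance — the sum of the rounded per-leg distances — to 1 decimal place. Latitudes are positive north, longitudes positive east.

Leg 1: dist=3992.3 km, bearing=144.5°
Leg 2: dist=7311.5 km, bearing=23.2°
Leg 3: dist=14575.6 km, bearing=238.3°
Leg 4: dist=14337.9 km, bearing=7.4°
Leg 5: dist=16124.2 km, bearing=175.1°
Leg 6: dist=11051.3 km, bearing=21.0°
Leg 7: dist=11455.6 km, bearing=201.4°
Total: 78848.4 km

Leg 1: φ1=-1.2441981, φ2=-1.1688313, Δφ=0.0753668, Δλ=2.0841256 rad; a=sin²(Δφ/2)+cosφ1·cosφ2·sin²(Δλ/2)=0.0949956476; c=2·atan2(√a, √(1-a))=0.626629368; dist=6371·c=3992.256 ≈ 3992.3 km; running total=3992.3 km
Leg 1 bearing: y=sinΔλ·cosφ2=0.34080392, x=cosφ1·sinφ2-sinφ1·cosφ2·cosΔλ=-0.47721964; θ=atan2(y, x)=144.4677° ≈ 144.5°
Leg 2: φ1=-1.1688313, φ2=-0.0500770, Δφ=1.1187543, Δλ=0.3678718 rad; a=sin²(Δφ/2)+cosφ1·cosφ2·sin²(Δλ/2)=0.2946694851; c=2·atan2(√a, √(1-a))=1.147617401; dist=6371·c=7311.470 ≈ 7311.5 km; running total=11303.8 km
Leg 2 bearing: y=sinΔλ·cosφ2=0.35917958, x=cosφ1·sinφ2-sinφ1·cosφ2·cosΔλ=0.83806178; θ=atan2(y, x)=23.1992° ≈ 23.2°
Leg 3: φ1=-0.0500770, φ2=-0.3714811, Δφ=-0.3214041, Δλ=-2.3827776 rad; a=sin²(Δφ/2)+cosφ1·cosφ2·sin²(Δλ/2)=0.8285689434; c=2·atan2(√a, √(1-a))=2.287811710; dist=6371·c=14575.648 ≈ 14575.6 km; running total=25879.4 km
Leg 3 bearing: y=sinΔλ·cosφ2=-0.64112986, x=cosφ1·sinφ2-sinφ1·cosφ2·cosΔλ=-0.39638656; θ=atan2(y, x)=-121.7269° <0 so +360° → 238.2731° ≈ 238.3°
Leg 4: φ1=-0.3714811, φ2=1.2430392, Δφ=1.6145203, Δλ=2.8231643 rad; a=sin²(Δφ/2)+cosφ1·cosφ2·sin²(Δλ/2)=0.8142776774; c=2·atan2(√a, √(1-a))=2.250490709; dist=6371·c=14337.876 ≈ 14337.9 km; running total=40217.3 km
Leg 4 bearing: y=sinΔλ·cosφ2=0.10078499, x=cosφ1·sinφ2-sinφ1·cosφ2·cosΔλ=0.77120720; θ=atan2(y, x)=7.4455° ≈ 7.4°
Leg 5: φ1=1.2430392, φ2=-1.2854123, Δφ=-2.5284515, Δλ=0.1755976 rad; a=sin²(Δφ/2)+cosφ1·cosφ2·sin²(Δλ/2)=0.9096190894; c=2·atan2(√a, √(1-a))=2.530877602; dist=6371·c=16124.221 ≈ 16124.2 km; running total=56341.5 km
Leg 5 bearing: y=sinΔλ·cosφ2=0.04918162, x=cosφ1·sinφ2-sinφ1·cosφ2·cosΔλ=-0.57134051; θ=atan2(y, x)=175.0800° ≈ 175.1°
Leg 6: φ1=-1.2854123, φ2=0.4288937, Δφ=1.7143060, Δλ=0.3987170 rad; a=sin²(Δφ/2)+cosφ1·cosφ2·sin²(Δλ/2)=0.5815502045; c=2·atan2(√a, √(1-a))=1.734628658; dist=6371·c=11051.319 ≈ 11051.3 km; running total=67392.8 km
Leg 6 bearing: y=sinΔλ·cosφ2=0.35307231, x=cosφ1·sinφ2-sinφ1·cosφ2·cosΔλ=0.92126988; θ=atan2(y, x)=20.9691° ≈ 21.0°
Leg 7: φ1=0.4288937, φ2=-1.1641294, Δφ=-1.5930231, Δλ=-1.1203408 rad; a=sin²(Δφ/2)+cosφ1·cosφ2·sin²(Δλ/2)=0.6126668995; c=2·atan2(√a, √(1-a))=1.798081960; dist=6371·c=11455.580 ≈ 11455.6 km; running total=78848.4 km
Leg 7 bearing: y=sinΔλ·cosφ2=-0.35609372, x=cosφ1·sinφ2-sinφ1·cosφ2·cosΔλ=-0.90687482; θ=atan2(y, x)=-158.5620° <0 so +360° → 201.4380° ≈ 201.4°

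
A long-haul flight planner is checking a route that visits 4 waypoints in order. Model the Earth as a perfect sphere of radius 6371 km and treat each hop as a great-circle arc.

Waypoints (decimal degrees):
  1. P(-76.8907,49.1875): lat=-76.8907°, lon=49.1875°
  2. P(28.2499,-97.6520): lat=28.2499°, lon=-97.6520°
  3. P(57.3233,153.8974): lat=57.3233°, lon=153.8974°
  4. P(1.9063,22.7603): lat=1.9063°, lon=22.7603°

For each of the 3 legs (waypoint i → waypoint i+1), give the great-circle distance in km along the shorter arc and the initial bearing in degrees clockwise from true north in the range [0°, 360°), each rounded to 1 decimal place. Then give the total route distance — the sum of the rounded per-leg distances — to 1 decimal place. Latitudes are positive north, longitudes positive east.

Leg 1: dist=14335.3 km, bearing=218.3°
Leg 2: dist=8411.6 km, bearing=328.1°
Leg 3: dist=12129.8 km, bearing=307.2°
Total: 34876.7 km

Leg 1: φ1=-1.3419959, φ2=0.4930538, Δφ=1.8350496, Δλ=-2.5628327 rad; a=sin²(Δφ/2)+cosφ1·cosφ2·sin²(Δλ/2)=0.8141196697; c=2·atan2(√a, √(1-a))=2.250084464; dist=6371·c=14335.288 ≈ 14335.3 km; running total=14335.3 km
Leg 1 bearing: y=sinΔλ·cosφ2=-0.48183555, x=cosφ1·sinφ2-sinφ1·cosφ2·cosΔλ=-0.61085991; θ=atan2(y, x)=-141.7342° <0 so +360° → 218.2658° ≈ 218.3°
Leg 2: φ1=0.4930538, φ2=1.0004803, Δφ=0.5074266, Δλ=4.3903653 rad; a=sin²(Δφ/2)+cosφ1·cosφ2·sin²(Δλ/2)=0.3760561329; c=2·atan2(√a, √(1-a))=1.320296998; dist=6371·c=8411.612 ≈ 8411.6 km; running total=22746.9 km
Leg 2 bearing: y=sinΔλ·cosφ2=-0.51214562, x=cosφ1·sinφ2-sinφ1·cosφ2·cosΔλ=0.82234940; θ=atan2(y, x)=-31.9140° <0 so +360° → 328.0860° ≈ 328.1°
Leg 3: φ1=1.0004803, φ2=0.0332712, Δφ=-0.9672091, Δλ=-2.2887742 rad; a=sin²(Δφ/2)+cosφ1·cosφ2·sin²(Δλ/2)=0.6634910986; c=2·atan2(√a, √(1-a))=1.903904791; dist=6371·c=12129.777 ≈ 12129.8 km; running total=34876.7 km
Leg 3 bearing: y=sinΔλ·cosφ2=-0.75272076, x=cosφ1·sinφ2-sinφ1·cosφ2·cosΔλ=0.57139662; θ=atan2(y, x)=-52.7976° <0 so +360° → 307.2024° ≈ 307.2°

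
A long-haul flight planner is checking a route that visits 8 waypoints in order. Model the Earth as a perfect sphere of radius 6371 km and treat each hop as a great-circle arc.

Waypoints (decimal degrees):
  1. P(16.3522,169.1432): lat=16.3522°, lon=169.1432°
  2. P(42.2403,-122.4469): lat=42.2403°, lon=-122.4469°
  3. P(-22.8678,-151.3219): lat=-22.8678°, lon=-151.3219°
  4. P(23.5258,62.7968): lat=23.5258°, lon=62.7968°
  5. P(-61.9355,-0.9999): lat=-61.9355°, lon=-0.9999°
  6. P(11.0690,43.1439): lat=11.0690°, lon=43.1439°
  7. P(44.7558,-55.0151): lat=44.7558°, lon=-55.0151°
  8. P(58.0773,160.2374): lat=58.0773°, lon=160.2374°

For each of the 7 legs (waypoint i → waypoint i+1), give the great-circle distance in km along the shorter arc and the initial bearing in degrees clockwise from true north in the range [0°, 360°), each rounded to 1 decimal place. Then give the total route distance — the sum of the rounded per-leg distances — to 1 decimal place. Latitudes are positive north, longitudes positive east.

Leg 1: φ1=0.2853997, φ2=0.7372323, Δφ=0.4518326, Δλ=-5.0892073 rad; a=sin²(Δφ/2)+cosφ1·cosφ2·sin²(Δλ/2)=0.2746702188; c=2·atan2(√a, √(1-a))=1.103292282; dist=6371·c=7029.075 ≈ 7029.1 km; running total=7029.1 km
Leg 1 bearing: y=sinΔλ·cosφ2=0.68839032, x=cosφ1·sinφ2-sinφ1·cosφ2·cosΔλ=0.56835265; θ=atan2(y, x)=50.4560° ≈ 50.5°
Leg 2: φ1=0.7372323, φ2=-0.3991184, Δφ=-1.1363507, Δλ=-0.5039638 rad; a=sin²(Δφ/2)+cosφ1·cosφ2·sin²(Δλ/2)=0.3319499277; c=2·atan2(√a, √(1-a))=1.228023243; dist=6371·c=7823.736 ≈ 7823.7 km; running total=14852.8 km
Leg 2 bearing: y=sinΔλ·cosφ2=-0.44494628, x=cosφ1·sinφ2-sinφ1·cosφ2·cosΔλ=-0.83009608; θ=atan2(y, x)=-151.8079° <0 so +360° → 208.1921° ≈ 208.2°
Leg 3: φ1=-0.3991184, φ2=0.4106027, Δφ=0.8097211, Δλ=3.7370763 rad; a=sin²(Δφ/2)+cosφ1·cosφ2·sin²(Δλ/2)=0.9272609205; c=2·atan2(√a, √(1-a))=2.595425897; dist=6371·c=16535.458 ≈ 16535.5 km; running total=31388.3 km
Leg 3 bearing: y=sinΔλ·cosφ2=-0.51428669, x=cosφ1·sinφ2-sinφ1·cosφ2·cosΔλ=0.07281226; θ=atan2(y, x)=-81.9417° <0 so +360° → 278.0583° ≈ 278.1°
Leg 4: φ1=0.4106027, φ2=-1.0809784, Δφ=-1.4915811, Δλ=-1.1134625 rad; a=sin²(Δφ/2)+cosφ1·cosφ2·sin²(Δλ/2)=0.5808787541; c=2·atan2(√a, √(1-a))=1.733267683; dist=6371·c=11042.648 ≈ 11042.6 km; running total=42430.9 km
Leg 4 bearing: y=sinΔλ·cosφ2=-0.42211690, x=cosφ1·sinφ2-sinφ1·cosφ2·cosΔλ=-0.89199318; θ=atan2(y, x)=-154.6751° <0 so +360° → 205.3249° ≈ 205.3°
Leg 5: φ1=-1.0809784, φ2=0.1931905, Δφ=1.2741689, Δλ=0.7704547 rad; a=sin²(Δφ/2)+cosφ1·cosφ2·sin²(Δλ/2)=0.4190469437; c=2·atan2(√a, √(1-a))=1.408174381; dist=6371·c=8971.479 ≈ 8971.5 km; running total=51402.4 km
Leg 5 bearing: y=sinΔλ·cosφ2=0.68350507, x=cosφ1·sinφ2-sinφ1·cosφ2·cosΔλ=0.71176346; θ=atan2(y, x)=43.8397° ≈ 43.8°
Leg 6: φ1=0.1931905, φ2=0.7811361, Δφ=0.5879456, Δλ=-1.7131977 rad; a=sin²(Δφ/2)+cosφ1·cosφ2·sin²(Δλ/2)=0.4818633512; c=2·atan2(√a, √(1-a))=1.534515070; dist=6371·c=9776.396 ≈ 9776.4 km; running total=61178.8 km
Leg 6 bearing: y=sinΔλ·cosφ2=-0.70292636, x=cosφ1·sinφ2-sinφ1·cosφ2·cosΔλ=0.71033709; θ=atan2(y, x)=-44.6996° <0 so +360° → 315.3004° ≈ 315.3°
Leg 7: φ1=0.7811361, φ2=1.0136401, Δφ=0.2325040, Δλ=3.7568648 rad; a=sin²(Δφ/2)+cosφ1·cosφ2·sin²(Δλ/2)=0.3545147058; c=2·atan2(√a, √(1-a))=1.275555162; dist=6371·c=8126.562 ≈ 8126.6 km; running total=69305.4 km
Leg 7 bearing: y=sinΔλ·cosφ2=-0.30519859, x=cosφ1·sinφ2-sinφ1·cosφ2·cosΔλ=0.90674690; θ=atan2(y, x)=-18.6025° <0 so +360° → 341.3975° ≈ 341.4°

Leg 1: dist=7029.1 km, bearing=50.5°
Leg 2: dist=7823.7 km, bearing=208.2°
Leg 3: dist=16535.5 km, bearing=278.1°
Leg 4: dist=11042.6 km, bearing=205.3°
Leg 5: dist=8971.5 km, bearing=43.8°
Leg 6: dist=9776.4 km, bearing=315.3°
Leg 7: dist=8126.6 km, bearing=341.4°
Total: 69305.4 km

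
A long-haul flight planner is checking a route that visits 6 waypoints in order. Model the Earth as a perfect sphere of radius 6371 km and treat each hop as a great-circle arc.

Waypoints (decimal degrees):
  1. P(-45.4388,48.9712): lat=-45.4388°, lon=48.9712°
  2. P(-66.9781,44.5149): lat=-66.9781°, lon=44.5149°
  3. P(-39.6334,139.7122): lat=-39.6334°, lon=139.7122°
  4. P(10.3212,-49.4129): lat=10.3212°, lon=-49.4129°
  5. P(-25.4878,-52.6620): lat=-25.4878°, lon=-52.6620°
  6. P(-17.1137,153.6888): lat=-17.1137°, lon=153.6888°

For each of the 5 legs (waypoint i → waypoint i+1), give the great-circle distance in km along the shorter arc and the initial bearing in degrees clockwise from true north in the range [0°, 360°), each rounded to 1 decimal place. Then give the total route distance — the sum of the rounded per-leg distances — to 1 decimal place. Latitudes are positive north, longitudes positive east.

Leg 1: dist=2409.4 km, bearing=184.7°
Leg 2: dist=6222.4 km, bearing=112.2°
Leg 3: dist=16633.0 km, bearing=162.1°
Leg 4: dist=3997.3 km, bearing=185.0°
Leg 5: dist=14485.8 km, bearing=213.8°
Total: 43747.9 km

Leg 1: φ1=-0.7930567, φ2=-1.1689884, Δφ=-0.3759317, Δλ=-0.0777771 rad; a=sin²(Δφ/2)+cosφ1·cosφ2·sin²(Δλ/2)=0.0353318083; c=2·atan2(√a, √(1-a))=0.378184845; dist=6371·c=2409.416 ≈ 2409.4 km; running total=2409.4 km
Leg 1 bearing: y=sinΔλ·cosφ2=-0.03038664, x=cosφ1·sinφ2-sinφ1·cosφ2·cosΔλ=-0.36798171; θ=atan2(y, x)=-175.2794° <0 so +360° → 184.7206° ≈ 184.7°
Leg 2: φ1=-1.1689884, φ2=-0.6917333, Δφ=0.4772550, Δλ=1.6615063 rad; a=sin²(Δφ/2)+cosφ1·cosφ2·sin²(Δλ/2)=0.2201067478; c=2·atan2(√a, √(1-a))=0.976668196; dist=6371·c=6222.353 ≈ 6222.4 km; running total=8631.8 km
Leg 2 bearing: y=sinΔλ·cosφ2=0.76697522, x=cosφ1·sinφ2-sinφ1·cosφ2·cosΔλ=-0.31366873; θ=atan2(y, x)=112.2430° ≈ 112.2°
Leg 3: φ1=-0.6917333, φ2=0.1801389, Δφ=0.8718722, Δλ=-3.3008557 rad; a=sin²(Δφ/2)+cosφ1·cosφ2·sin²(Δλ/2)=0.9311880884; c=2·atan2(√a, √(1-a))=2.610740918; dist=6371·c=16633.030 ≈ 16633.0 km; running total=25264.8 km
Leg 3 bearing: y=sinΔλ·cosφ2=0.15602443, x=cosφ1·sinφ2-sinφ1·cosφ2·cosΔλ=-0.48162611; θ=atan2(y, x)=162.0501° ≈ 162.1°
Leg 4: φ1=0.1801389, φ2=-0.4448460, Δφ=-0.6249850, Δλ=-0.0567075 rad; a=sin²(Δφ/2)+cosφ1·cosφ2·sin²(Δλ/2)=0.0952277976; c=2·atan2(√a, √(1-a))=0.627420692; dist=6371·c=3997.297 ≈ 3997.3 km; running total=29262.1 km
Leg 4 bearing: y=sinΔλ·cosφ2=-0.05116112, x=cosφ1·sinφ2-sinφ1·cosφ2·cosΔλ=-0.58482510; θ=atan2(y, x)=-175.0004° <0 so +360° → 184.9996° ≈ 185.0°
Leg 5: φ1=-0.4448460, φ2=-0.2986904, Δφ=0.1461556, Δλ=3.6015009 rad; a=sin²(Δφ/2)+cosφ1·cosφ2·sin²(Δλ/2)=0.8232190438; c=2·atan2(√a, √(1-a))=2.273702972; dist=6371·c=14485.762 ≈ 14485.8 km; running total=43747.9 km
Leg 5 bearing: y=sinΔλ·cosφ2=-0.42421267, x=cosφ1·sinφ2-sinφ1·cosφ2·cosΔλ=-0.63416197; θ=atan2(y, x)=-146.2201° <0 so +360° → 213.7799° ≈ 213.8°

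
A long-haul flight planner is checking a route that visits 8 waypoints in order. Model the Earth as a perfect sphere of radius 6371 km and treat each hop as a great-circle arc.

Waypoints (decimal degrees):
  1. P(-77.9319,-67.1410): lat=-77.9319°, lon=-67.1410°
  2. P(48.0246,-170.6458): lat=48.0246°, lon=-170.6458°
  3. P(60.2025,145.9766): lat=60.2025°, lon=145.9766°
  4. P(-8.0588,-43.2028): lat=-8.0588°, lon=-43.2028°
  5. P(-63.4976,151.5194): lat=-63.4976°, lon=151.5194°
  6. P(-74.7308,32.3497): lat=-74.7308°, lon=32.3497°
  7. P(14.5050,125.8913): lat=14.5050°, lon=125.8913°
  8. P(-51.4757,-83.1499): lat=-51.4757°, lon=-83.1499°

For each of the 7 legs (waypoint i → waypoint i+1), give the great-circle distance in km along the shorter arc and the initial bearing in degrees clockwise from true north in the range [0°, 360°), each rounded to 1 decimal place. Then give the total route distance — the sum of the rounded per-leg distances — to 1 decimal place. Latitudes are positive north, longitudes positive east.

Leg 1: φ1=-1.3601682, φ2=0.8381874, Δφ=2.1983556, Δλ=-1.8064996 rad; a=sin²(Δφ/2)+cosφ1·cosφ2·sin²(Δλ/2)=0.8798281893; c=2·atan2(√a, √(1-a))=2.433580894; dist=6371·c=15504.344 ≈ 15504.3 km; running total=15504.3 km
Leg 1 bearing: y=sinΔλ·cosφ2=-0.65031908, x=cosφ1·sinφ2-sinφ1·cosφ2·cosΔλ=0.00269873; θ=atan2(y, x)=-89.7622° <0 so +360° → 270.2378° ≈ 270.2°
Leg 2: φ1=0.8381874, φ2=1.0507318, Δφ=0.2125445, Δλ=5.5261034 rad; a=sin²(Δφ/2)+cosφ1·cosφ2·sin²(Δλ/2)=0.0566440553; c=2·atan2(√a, √(1-a))=0.480612559; dist=6371·c=3061.983 ≈ 3062.0 km; running total=18566.3 km
Leg 2 bearing: y=sinΔλ·cosφ2=-0.34129740, x=cosφ1·sinφ2-sinφ1·cosφ2·cosΔλ=0.31186232; θ=atan2(y, x)=-47.5803° <0 so +360° → 312.4197° ≈ 312.4°
Leg 3: φ1=1.0507318, φ2=-0.1406526, Δφ=-1.1913844, Δλ=-3.3018034 rad; a=sin²(Δφ/2)+cosφ1·cosφ2·sin²(Δλ/2)=0.8036910526; c=2·atan2(√a, √(1-a))=2.223557354; dist=6371·c=14166.284 ≈ 14166.3 km; running total=32732.6 km
Leg 3 bearing: y=sinΔλ·cosφ2=0.15795090, x=cosφ1·sinφ2-sinφ1·cosφ2·cosΔλ=0.77854897; θ=atan2(y, x)=11.4684° ≈ 11.5°
Leg 4: φ1=-0.1406526, φ2=-1.1082422, Δφ=-0.9675896, Δλ=3.3985435 rad; a=sin²(Δφ/2)+cosφ1·cosφ2·sin²(Δλ/2)=0.6509327445; c=2·atan2(√a, √(1-a))=1.877445148; dist=6371·c=11961.203 ≈ 11961.2 km; running total=44693.8 km
Leg 4 bearing: y=sinΔλ·cosφ2=-0.11340298, x=cosφ1·sinφ2-sinφ1·cosφ2·cosΔλ=-0.94658174; θ=atan2(y, x)=-173.1684° <0 so +360° → 186.8316° ≈ 186.8°
Leg 5: φ1=-1.1082422, φ2=-1.3042985, Δφ=-0.1960563, Δλ=-2.0799036 rad; a=sin²(Δφ/2)+cosφ1·cosφ2·sin²(Δλ/2)=0.0969768520; c=2·atan2(√a, √(1-a))=0.633355148; dist=6371·c=4035.106 ≈ 4035.1 km; running total=48728.9 km
Leg 5 bearing: y=sinΔλ·cosφ2=-0.22995587, x=cosφ1·sinφ2-sinφ1·cosφ2·cosΔλ=-0.54535279; θ=atan2(y, x)=-157.1366° <0 so +360° → 202.8634° ≈ 202.9°
Leg 6: φ1=-1.3042985, φ2=0.2531600, Δφ=1.5574585, Δλ=1.6326089 rad; a=sin²(Δφ/2)+cosφ1·cosφ2·sin²(Δλ/2)=0.6286862971; c=2·atan2(√a, √(1-a))=1.831098538; dist=6371·c=11665.929 ≈ 11665.9 km; running total=60394.8 km
Leg 6 bearing: y=sinΔλ·cosφ2=0.96627687, x=cosφ1·sinφ2-sinφ1·cosφ2·cosΔλ=0.00826784; θ=atan2(y, x)=89.5098° ≈ 89.5°
Leg 7: φ1=0.2531600, φ2=-0.8984204, Δφ=-1.1515805, Δλ=-3.6484572 rad; a=sin²(Δφ/2)+cosφ1·cosφ2·sin²(Δλ/2)=0.8615646401; c=2·atan2(√a, √(1-a))=2.379118476; dist=6371·c=15157.364 ≈ 15157.4 km; running total=75552.2 km
Leg 7 bearing: y=sinΔλ·cosφ2=0.30235361, x=cosφ1·sinφ2-sinφ1·cosφ2·cosΔλ=-0.62102040; θ=atan2(y, x)=154.0401° ≈ 154.0°

Leg 1: dist=15504.3 km, bearing=270.2°
Leg 2: dist=3062.0 km, bearing=312.4°
Leg 3: dist=14166.3 km, bearing=11.5°
Leg 4: dist=11961.2 km, bearing=186.8°
Leg 5: dist=4035.1 km, bearing=202.9°
Leg 6: dist=11665.9 km, bearing=89.5°
Leg 7: dist=15157.4 km, bearing=154.0°
Total: 75552.2 km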